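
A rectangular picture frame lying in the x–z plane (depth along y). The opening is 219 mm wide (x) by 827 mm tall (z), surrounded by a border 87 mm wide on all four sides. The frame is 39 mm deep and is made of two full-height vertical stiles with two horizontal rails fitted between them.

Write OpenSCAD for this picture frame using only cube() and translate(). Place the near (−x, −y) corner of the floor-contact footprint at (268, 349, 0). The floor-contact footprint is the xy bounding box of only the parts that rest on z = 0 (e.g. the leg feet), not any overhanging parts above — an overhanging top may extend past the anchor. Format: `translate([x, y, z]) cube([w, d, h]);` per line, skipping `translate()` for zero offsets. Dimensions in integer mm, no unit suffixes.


translate([268, 349, 0]) cube([87, 39, 1001]);
translate([574, 349, 0]) cube([87, 39, 1001]);
translate([355, 349, 0]) cube([219, 39, 87]);
translate([355, 349, 914]) cube([219, 39, 87]);


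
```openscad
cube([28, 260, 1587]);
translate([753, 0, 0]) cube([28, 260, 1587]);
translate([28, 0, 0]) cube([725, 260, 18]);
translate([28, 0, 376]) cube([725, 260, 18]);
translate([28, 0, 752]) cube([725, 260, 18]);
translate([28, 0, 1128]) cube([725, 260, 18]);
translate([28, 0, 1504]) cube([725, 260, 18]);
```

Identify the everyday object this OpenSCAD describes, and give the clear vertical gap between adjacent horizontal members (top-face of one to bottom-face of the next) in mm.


A bookshelf. The clear shelf gap is 358 mm.

Two tall side panels with 5 horizontal boards between them — a bookshelf. The first two shelf undersides are at z = 0 and z = 376; with shelf thickness 18, the clear gap is 376 − 0 − 18 = 358 mm.


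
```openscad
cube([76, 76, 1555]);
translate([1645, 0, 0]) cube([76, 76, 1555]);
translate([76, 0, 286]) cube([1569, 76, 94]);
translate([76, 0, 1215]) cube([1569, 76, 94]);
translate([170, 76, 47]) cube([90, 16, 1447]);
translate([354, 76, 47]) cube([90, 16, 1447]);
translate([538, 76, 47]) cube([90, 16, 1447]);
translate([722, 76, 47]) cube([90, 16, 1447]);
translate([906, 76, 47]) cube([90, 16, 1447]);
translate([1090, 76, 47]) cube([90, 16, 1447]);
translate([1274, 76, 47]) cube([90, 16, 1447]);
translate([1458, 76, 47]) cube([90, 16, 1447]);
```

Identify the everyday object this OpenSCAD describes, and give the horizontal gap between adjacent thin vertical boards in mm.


A fence section. The picket gap is 94 mm.

Two posts, two rails, 8 pickets — a fence section. Span 1569 mm holds 8 pickets of 90 mm with 9 equal gaps: ⌊(1569 − 8·90) / 9⌋ = 94 mm.


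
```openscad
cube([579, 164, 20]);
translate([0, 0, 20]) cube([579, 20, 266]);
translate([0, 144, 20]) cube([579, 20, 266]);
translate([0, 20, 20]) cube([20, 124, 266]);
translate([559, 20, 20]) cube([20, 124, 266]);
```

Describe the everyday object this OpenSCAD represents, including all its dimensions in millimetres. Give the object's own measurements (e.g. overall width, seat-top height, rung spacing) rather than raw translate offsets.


An open-topped rectangular box: outside dimensions 579×164×286 mm, with a uniform wall and base thickness of 20 mm. The base is a full 579×164 slab on the floor; four walls sit on top of the base. The front and back walls (the −y and +y sides) span the full width; the two side walls fit between them.


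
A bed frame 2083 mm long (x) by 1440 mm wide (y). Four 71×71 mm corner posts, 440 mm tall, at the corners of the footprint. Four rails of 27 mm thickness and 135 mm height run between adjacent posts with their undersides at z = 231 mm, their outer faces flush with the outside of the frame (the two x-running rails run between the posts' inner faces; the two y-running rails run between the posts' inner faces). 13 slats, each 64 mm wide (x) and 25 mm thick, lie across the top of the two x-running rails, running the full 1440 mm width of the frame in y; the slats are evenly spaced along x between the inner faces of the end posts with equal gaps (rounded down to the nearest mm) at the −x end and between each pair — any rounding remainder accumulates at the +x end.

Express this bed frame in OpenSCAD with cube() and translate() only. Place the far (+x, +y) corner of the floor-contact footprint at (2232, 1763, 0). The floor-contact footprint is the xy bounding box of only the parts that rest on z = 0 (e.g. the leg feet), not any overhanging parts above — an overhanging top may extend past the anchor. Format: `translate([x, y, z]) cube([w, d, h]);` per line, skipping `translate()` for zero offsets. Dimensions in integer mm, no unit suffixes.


translate([149, 323, 0]) cube([71, 71, 440]);
translate([149, 1692, 0]) cube([71, 71, 440]);
translate([2161, 323, 0]) cube([71, 71, 440]);
translate([2161, 1692, 0]) cube([71, 71, 440]);
translate([220, 323, 231]) cube([1941, 27, 135]);
translate([220, 1736, 231]) cube([1941, 27, 135]);
translate([149, 394, 231]) cube([27, 1298, 135]);
translate([2205, 394, 231]) cube([27, 1298, 135]);
translate([299, 323, 366]) cube([64, 1440, 25]);
translate([442, 323, 366]) cube([64, 1440, 25]);
translate([585, 323, 366]) cube([64, 1440, 25]);
translate([728, 323, 366]) cube([64, 1440, 25]);
translate([871, 323, 366]) cube([64, 1440, 25]);
translate([1014, 323, 366]) cube([64, 1440, 25]);
translate([1157, 323, 366]) cube([64, 1440, 25]);
translate([1300, 323, 366]) cube([64, 1440, 25]);
translate([1443, 323, 366]) cube([64, 1440, 25]);
translate([1586, 323, 366]) cube([64, 1440, 25]);
translate([1729, 323, 366]) cube([64, 1440, 25]);
translate([1872, 323, 366]) cube([64, 1440, 25]);
translate([2015, 323, 366]) cube([64, 1440, 25]);


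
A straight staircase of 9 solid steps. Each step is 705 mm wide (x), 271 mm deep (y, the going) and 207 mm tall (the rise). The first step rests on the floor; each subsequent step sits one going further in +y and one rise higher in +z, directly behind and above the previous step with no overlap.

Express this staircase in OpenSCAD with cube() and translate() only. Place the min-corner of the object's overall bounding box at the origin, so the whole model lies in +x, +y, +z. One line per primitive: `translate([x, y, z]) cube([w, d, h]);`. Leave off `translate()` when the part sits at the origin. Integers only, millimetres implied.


cube([705, 271, 207]);
translate([0, 271, 207]) cube([705, 271, 207]);
translate([0, 542, 414]) cube([705, 271, 207]);
translate([0, 813, 621]) cube([705, 271, 207]);
translate([0, 1084, 828]) cube([705, 271, 207]);
translate([0, 1355, 1035]) cube([705, 271, 207]);
translate([0, 1626, 1242]) cube([705, 271, 207]);
translate([0, 1897, 1449]) cube([705, 271, 207]);
translate([0, 2168, 1656]) cube([705, 271, 207]);


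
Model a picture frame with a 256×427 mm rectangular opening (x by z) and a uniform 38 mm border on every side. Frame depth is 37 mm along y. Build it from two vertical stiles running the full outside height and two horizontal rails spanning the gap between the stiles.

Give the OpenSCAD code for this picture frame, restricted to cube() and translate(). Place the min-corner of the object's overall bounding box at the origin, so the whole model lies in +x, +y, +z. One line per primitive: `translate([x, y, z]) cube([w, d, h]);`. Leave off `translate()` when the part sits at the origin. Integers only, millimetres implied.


cube([38, 37, 503]);
translate([294, 0, 0]) cube([38, 37, 503]);
translate([38, 0, 0]) cube([256, 37, 38]);
translate([38, 0, 465]) cube([256, 37, 38]);


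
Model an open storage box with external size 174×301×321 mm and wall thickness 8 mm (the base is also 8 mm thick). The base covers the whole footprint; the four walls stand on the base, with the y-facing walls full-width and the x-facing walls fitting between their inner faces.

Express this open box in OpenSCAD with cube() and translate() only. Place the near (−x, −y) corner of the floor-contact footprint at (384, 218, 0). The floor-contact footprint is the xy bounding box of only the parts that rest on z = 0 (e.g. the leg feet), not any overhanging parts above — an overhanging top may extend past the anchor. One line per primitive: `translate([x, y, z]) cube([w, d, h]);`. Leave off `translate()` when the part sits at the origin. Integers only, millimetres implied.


translate([384, 218, 0]) cube([174, 301, 8]);
translate([384, 218, 8]) cube([174, 8, 313]);
translate([384, 511, 8]) cube([174, 8, 313]);
translate([384, 226, 8]) cube([8, 285, 313]);
translate([550, 226, 8]) cube([8, 285, 313]);


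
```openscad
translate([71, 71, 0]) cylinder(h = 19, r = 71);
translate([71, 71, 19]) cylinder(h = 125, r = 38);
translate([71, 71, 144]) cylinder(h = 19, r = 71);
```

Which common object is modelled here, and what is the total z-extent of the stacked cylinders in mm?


A spool. The overall height is 163 mm.

Three coaxial cylinders, large–small–large — a spool. Two 19 mm flanges and a 125 mm core give 19 + 125 + 19 = 163 mm.


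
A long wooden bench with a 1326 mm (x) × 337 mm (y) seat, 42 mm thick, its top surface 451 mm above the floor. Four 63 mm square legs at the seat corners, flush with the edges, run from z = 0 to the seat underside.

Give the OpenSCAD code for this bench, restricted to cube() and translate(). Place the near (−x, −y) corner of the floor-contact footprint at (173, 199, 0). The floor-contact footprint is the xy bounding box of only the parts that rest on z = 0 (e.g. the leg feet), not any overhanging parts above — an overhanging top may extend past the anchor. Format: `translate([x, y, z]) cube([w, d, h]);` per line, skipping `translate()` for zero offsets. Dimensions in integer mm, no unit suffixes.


translate([173, 199, 409]) cube([1326, 337, 42]);
translate([173, 199, 0]) cube([63, 63, 409]);
translate([173, 473, 0]) cube([63, 63, 409]);
translate([1436, 199, 0]) cube([63, 63, 409]);
translate([1436, 473, 0]) cube([63, 63, 409]);


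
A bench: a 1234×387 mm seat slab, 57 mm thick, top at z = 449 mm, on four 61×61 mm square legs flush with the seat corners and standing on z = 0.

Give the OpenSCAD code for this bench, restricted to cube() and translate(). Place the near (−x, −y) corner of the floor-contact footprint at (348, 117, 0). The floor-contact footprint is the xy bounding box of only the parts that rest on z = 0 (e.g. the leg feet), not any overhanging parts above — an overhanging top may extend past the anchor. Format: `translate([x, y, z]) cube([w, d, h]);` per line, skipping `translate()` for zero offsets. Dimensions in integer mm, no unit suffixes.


translate([348, 117, 392]) cube([1234, 387, 57]);
translate([348, 117, 0]) cube([61, 61, 392]);
translate([348, 443, 0]) cube([61, 61, 392]);
translate([1521, 117, 0]) cube([61, 61, 392]);
translate([1521, 443, 0]) cube([61, 61, 392]);


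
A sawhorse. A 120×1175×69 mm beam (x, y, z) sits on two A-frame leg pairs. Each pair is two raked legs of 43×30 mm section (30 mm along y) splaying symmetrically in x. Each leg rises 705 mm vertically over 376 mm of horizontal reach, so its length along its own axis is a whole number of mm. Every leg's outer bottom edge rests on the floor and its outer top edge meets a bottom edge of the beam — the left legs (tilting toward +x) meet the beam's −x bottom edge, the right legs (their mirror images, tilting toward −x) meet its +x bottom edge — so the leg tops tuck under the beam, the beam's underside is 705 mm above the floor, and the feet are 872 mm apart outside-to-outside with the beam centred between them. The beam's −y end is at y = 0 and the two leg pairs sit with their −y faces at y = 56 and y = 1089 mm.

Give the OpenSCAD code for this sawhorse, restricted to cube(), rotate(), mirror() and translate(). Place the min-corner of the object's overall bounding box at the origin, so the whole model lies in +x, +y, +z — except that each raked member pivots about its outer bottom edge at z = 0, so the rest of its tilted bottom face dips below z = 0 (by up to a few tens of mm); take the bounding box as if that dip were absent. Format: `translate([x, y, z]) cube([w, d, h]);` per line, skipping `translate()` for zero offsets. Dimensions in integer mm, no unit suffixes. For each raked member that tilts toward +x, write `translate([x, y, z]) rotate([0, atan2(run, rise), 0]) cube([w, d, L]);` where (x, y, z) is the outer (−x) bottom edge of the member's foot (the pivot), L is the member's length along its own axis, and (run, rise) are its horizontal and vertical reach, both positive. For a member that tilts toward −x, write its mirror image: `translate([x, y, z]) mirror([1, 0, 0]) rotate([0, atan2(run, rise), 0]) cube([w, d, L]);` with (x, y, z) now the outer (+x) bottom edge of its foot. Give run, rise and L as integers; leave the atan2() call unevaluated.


translate([376, 0, 705]) cube([120, 1175, 69]);
translate([0, 56, 0]) rotate([0, atan2(376, 705), 0]) cube([43, 30, 799]);
translate([872, 56, 0]) mirror([1, 0, 0]) rotate([0, atan2(376, 705), 0]) cube([43, 30, 799]);
translate([0, 1089, 0]) rotate([0, atan2(376, 705), 0]) cube([43, 30, 799]);
translate([872, 1089, 0]) mirror([1, 0, 0]) rotate([0, atan2(376, 705), 0]) cube([43, 30, 799]);


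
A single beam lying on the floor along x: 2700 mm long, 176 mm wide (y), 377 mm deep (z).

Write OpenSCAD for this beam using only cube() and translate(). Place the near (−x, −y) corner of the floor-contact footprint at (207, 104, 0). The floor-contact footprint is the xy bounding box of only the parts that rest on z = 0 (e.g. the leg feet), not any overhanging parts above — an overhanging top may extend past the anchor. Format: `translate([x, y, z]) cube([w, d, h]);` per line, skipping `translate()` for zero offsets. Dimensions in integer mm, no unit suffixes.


translate([207, 104, 0]) cube([2700, 176, 377]);


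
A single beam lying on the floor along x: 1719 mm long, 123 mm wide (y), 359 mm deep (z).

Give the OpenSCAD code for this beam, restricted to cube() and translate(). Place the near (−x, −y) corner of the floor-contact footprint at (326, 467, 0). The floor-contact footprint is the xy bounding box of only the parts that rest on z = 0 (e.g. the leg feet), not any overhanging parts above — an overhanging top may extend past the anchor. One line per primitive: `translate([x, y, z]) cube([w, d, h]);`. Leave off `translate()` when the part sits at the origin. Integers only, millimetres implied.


translate([326, 467, 0]) cube([1719, 123, 359]);


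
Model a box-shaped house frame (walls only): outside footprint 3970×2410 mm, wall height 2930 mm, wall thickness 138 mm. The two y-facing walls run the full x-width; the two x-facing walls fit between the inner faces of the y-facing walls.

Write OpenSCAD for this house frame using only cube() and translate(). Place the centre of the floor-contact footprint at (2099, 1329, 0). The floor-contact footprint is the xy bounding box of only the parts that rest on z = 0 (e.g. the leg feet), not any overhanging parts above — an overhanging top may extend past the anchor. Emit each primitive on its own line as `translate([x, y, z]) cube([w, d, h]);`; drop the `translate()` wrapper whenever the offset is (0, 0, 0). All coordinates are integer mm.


translate([114, 124, 0]) cube([3970, 138, 2930]);
translate([114, 2396, 0]) cube([3970, 138, 2930]);
translate([114, 262, 0]) cube([138, 2134, 2930]);
translate([3946, 262, 0]) cube([138, 2134, 2930]);


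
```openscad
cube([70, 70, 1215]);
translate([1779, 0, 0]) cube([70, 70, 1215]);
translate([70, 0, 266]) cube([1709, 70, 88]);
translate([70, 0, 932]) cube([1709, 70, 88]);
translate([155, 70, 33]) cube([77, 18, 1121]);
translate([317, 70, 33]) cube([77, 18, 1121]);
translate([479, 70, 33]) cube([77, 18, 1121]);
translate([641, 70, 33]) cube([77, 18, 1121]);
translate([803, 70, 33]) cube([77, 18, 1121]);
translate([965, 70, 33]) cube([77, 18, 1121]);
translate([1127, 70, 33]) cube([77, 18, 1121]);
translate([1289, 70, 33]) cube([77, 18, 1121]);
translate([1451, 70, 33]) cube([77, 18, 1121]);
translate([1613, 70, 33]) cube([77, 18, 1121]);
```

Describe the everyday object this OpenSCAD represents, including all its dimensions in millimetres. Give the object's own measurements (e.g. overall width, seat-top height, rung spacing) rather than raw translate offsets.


A fence section. Two 70×70 mm posts, 1215 mm tall, stand on the floor with a clear span of 1709 mm between their inner faces. Two horizontal rails of 70×88 mm section span the gap between the posts with their undersides at z = 266 mm and z = 932 mm, flush with the posts' −y face. 10 pickets, each 77 mm wide, 18 mm thick and 1121 mm tall, are fixed to the +y face of the rails with their bottoms at z = 33 mm, spaced across the span with a 85 mm gap after the −x post and between neighbouring pickets, with 89 mm left before the +x post.


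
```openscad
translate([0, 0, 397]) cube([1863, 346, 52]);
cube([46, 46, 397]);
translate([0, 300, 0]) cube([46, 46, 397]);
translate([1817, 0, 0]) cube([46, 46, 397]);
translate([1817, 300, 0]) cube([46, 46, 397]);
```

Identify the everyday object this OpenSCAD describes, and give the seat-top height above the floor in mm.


A bench. The seat-top height is 449 mm.

A long slab on four corner posts — a bench. The slab sits at z = 397 with thickness 52, so the top is 397 + 52 = 449 mm.


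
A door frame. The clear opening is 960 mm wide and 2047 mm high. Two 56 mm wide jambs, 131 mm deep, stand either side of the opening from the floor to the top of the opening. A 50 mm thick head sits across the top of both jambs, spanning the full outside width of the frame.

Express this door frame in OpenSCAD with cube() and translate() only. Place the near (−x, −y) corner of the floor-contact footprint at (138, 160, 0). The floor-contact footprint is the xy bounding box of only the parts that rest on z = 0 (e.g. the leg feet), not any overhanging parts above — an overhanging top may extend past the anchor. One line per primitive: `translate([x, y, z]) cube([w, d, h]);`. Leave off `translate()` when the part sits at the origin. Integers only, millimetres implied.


translate([138, 160, 0]) cube([56, 131, 2047]);
translate([1154, 160, 0]) cube([56, 131, 2047]);
translate([138, 160, 2047]) cube([1072, 131, 50]);


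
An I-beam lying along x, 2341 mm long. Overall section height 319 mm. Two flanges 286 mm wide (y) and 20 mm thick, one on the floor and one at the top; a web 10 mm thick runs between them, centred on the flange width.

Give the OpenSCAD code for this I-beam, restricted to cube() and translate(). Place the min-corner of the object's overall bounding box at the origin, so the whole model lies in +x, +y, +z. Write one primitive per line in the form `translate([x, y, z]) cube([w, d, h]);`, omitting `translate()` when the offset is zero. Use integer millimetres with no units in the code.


cube([2341, 286, 20]);
translate([0, 138, 20]) cube([2341, 10, 279]);
translate([0, 0, 299]) cube([2341, 286, 20]);


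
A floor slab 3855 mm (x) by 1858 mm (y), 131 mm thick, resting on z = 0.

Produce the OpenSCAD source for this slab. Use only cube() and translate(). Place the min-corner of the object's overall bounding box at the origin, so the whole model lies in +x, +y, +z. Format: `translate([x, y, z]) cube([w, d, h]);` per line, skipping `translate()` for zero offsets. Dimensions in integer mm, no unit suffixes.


cube([3855, 1858, 131]);


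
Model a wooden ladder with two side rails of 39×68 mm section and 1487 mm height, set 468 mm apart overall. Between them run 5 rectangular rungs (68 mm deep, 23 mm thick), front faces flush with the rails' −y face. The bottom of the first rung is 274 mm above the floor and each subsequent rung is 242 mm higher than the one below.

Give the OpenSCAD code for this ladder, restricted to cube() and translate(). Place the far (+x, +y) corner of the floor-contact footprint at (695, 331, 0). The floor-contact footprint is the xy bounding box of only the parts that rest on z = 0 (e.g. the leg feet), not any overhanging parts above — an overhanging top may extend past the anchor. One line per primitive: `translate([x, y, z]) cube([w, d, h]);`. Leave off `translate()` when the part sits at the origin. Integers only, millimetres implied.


// rung span = 468 - 2*39 = 390
// rung[k] z = 274 + k*242
translate([227, 263, 0]) cube([39, 68, 1487]);
translate([656, 263, 0]) cube([39, 68, 1487]);
translate([266, 263, 274]) cube([390, 68, 23]);
translate([266, 263, 516]) cube([390, 68, 23]);
translate([266, 263, 758]) cube([390, 68, 23]);
translate([266, 263, 1000]) cube([390, 68, 23]);
translate([266, 263, 1242]) cube([390, 68, 23]);


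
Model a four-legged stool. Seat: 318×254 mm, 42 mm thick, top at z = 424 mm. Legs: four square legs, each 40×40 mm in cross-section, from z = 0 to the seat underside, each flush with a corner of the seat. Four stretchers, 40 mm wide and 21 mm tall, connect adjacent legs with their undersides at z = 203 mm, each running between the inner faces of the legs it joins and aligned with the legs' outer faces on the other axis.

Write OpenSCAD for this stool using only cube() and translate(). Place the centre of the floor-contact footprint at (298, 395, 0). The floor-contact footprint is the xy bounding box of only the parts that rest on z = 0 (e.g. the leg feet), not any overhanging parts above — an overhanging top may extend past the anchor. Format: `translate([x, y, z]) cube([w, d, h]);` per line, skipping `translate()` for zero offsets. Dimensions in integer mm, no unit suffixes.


translate([139, 268, 382]) cube([318, 254, 42]);
translate([139, 268, 0]) cube([40, 40, 382]);
translate([417, 268, 0]) cube([40, 40, 382]);
translate([139, 482, 0]) cube([40, 40, 382]);
translate([417, 482, 0]) cube([40, 40, 382]);
translate([179, 268, 203]) cube([238, 40, 21]);
translate([179, 482, 203]) cube([238, 40, 21]);
translate([139, 308, 203]) cube([40, 174, 21]);
translate([417, 308, 203]) cube([40, 174, 21]);


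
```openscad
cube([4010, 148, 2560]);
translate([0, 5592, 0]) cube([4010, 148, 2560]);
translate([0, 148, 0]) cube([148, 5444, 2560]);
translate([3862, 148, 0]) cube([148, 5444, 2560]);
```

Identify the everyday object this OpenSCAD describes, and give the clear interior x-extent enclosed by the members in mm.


A house (or room) frame. The interior width is 3714 mm.

Four 2560 mm walls enclosing a rectangle with no floor or roof — a room or house frame. Outside width is 4010 mm and wall thickness is 148 mm, so the interior width is 4010 − 2 × 148 = 3714 mm.


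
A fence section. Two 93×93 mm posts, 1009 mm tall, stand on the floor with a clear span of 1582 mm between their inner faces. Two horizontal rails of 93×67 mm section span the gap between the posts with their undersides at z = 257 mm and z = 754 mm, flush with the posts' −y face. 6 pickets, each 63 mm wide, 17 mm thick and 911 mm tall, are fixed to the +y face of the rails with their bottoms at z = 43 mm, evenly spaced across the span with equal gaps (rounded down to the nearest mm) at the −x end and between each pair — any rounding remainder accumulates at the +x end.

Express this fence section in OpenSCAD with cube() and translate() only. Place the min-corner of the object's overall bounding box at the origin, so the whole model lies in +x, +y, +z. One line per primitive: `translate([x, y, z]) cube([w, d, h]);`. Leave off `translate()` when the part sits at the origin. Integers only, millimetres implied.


cube([93, 93, 1009]);
translate([1675, 0, 0]) cube([93, 93, 1009]);
translate([93, 0, 257]) cube([1582, 93, 67]);
translate([93, 0, 754]) cube([1582, 93, 67]);
translate([265, 93, 43]) cube([63, 17, 911]);
translate([500, 93, 43]) cube([63, 17, 911]);
translate([735, 93, 43]) cube([63, 17, 911]);
translate([970, 93, 43]) cube([63, 17, 911]);
translate([1205, 93, 43]) cube([63, 17, 911]);
translate([1440, 93, 43]) cube([63, 17, 911]);


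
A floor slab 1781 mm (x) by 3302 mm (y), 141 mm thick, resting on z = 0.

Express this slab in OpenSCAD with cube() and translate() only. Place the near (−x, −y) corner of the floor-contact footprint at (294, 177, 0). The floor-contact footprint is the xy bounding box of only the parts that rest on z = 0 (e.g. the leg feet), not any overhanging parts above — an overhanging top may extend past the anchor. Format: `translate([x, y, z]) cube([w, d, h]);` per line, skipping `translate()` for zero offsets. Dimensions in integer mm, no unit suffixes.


translate([294, 177, 0]) cube([1781, 3302, 141]);


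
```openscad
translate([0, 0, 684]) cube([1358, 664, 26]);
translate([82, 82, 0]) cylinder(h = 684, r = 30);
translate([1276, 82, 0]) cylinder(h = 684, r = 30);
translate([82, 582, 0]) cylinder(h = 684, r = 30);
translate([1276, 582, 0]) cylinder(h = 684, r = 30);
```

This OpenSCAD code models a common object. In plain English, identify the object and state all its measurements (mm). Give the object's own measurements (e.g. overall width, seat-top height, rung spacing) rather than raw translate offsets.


A rectangular dining table. The top is 1358×664×26 mm with its upper surface at z = 710 mm. It stands on four round legs of 60 mm diameter, each leg's bounding box inset 52 mm from the nearest pair of top edges, running from the floor to the underside of the top.


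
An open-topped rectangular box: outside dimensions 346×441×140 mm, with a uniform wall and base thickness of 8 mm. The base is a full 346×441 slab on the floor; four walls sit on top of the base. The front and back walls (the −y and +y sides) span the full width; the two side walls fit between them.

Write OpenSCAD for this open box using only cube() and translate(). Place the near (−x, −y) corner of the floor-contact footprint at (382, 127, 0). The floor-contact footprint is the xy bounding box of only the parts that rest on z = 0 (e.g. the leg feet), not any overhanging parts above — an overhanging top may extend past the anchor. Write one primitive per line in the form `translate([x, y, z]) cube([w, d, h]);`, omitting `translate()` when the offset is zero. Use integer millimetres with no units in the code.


translate([382, 127, 0]) cube([346, 441, 8]);
translate([382, 127, 8]) cube([346, 8, 132]);
translate([382, 560, 8]) cube([346, 8, 132]);
translate([382, 135, 8]) cube([8, 425, 132]);
translate([720, 135, 8]) cube([8, 425, 132]);


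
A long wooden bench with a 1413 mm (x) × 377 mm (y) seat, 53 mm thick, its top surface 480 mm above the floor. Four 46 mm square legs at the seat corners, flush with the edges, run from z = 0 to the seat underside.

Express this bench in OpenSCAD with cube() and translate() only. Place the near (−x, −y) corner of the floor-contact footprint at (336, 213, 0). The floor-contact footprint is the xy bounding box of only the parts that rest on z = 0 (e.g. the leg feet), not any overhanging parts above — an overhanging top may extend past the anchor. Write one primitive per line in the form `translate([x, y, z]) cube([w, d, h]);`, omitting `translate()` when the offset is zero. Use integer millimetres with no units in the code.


// leg_h = 480 − 53 = 427
translate([336, 213, 427]) cube([1413, 377, 53]);
translate([336, 213, 0]) cube([46, 46, 427]);
translate([336, 544, 0]) cube([46, 46, 427]);
translate([1703, 213, 0]) cube([46, 46, 427]);
translate([1703, 544, 0]) cube([46, 46, 427]);


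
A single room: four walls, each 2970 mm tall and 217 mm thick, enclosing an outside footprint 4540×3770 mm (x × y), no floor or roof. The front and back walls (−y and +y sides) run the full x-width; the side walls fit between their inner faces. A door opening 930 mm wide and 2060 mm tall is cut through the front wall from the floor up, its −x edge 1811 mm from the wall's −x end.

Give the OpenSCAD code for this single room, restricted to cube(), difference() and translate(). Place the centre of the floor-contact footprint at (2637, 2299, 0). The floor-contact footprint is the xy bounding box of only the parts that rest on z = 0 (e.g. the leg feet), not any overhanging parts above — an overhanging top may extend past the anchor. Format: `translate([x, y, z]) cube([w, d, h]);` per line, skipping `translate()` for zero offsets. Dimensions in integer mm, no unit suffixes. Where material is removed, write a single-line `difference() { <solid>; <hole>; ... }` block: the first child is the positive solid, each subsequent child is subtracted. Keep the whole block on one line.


difference() { translate([367, 414, 0]) cube([4540, 217, 2970]); translate([2178, 414, 0]) cube([930, 217, 2060]); }
translate([367, 3967, 0]) cube([4540, 217, 2970]);
translate([367, 631, 0]) cube([217, 3336, 2970]);
translate([4690, 631, 0]) cube([217, 3336, 2970]);


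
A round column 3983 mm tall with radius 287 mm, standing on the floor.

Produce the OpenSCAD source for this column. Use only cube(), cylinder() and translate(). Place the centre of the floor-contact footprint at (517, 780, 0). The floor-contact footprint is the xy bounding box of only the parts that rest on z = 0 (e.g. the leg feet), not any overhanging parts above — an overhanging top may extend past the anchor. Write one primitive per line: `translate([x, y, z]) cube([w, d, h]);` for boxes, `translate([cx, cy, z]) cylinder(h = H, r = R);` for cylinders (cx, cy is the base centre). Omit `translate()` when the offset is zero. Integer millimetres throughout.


translate([517, 780, 0]) cylinder(h = 3983, r = 287);


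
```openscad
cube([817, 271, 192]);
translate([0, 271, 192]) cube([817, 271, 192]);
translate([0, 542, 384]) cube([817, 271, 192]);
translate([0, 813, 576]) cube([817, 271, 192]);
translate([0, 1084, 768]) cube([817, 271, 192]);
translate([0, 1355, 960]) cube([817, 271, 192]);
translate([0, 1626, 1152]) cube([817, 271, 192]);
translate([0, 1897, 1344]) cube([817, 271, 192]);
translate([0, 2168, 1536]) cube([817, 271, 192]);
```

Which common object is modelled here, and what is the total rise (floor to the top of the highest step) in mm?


A staircase. The total rise is 1728 mm.

9 identical blocks, each offset up and back from the previous — a staircase. Each step is 192 mm tall and there are 9 of them, so the total rise is 9 × 192 = 1728 mm.


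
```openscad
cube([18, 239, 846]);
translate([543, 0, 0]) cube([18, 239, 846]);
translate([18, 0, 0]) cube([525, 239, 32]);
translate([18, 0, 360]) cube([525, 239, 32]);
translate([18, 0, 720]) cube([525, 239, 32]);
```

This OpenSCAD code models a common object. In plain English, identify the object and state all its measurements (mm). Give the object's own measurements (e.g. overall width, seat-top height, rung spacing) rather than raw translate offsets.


An open bookshelf. Two side panels, each 18 mm thick, 239 mm deep and 846 mm tall, stand 561 mm apart (outside-to-outside). Between them sit 3 shelves, each 32 mm thick and 239 mm deep, spanning the full gap between the sides. The bottom shelf rests on the floor (its underside at z = 0) and the clear gap between one shelf's top and the next shelf's underside is 328 mm.


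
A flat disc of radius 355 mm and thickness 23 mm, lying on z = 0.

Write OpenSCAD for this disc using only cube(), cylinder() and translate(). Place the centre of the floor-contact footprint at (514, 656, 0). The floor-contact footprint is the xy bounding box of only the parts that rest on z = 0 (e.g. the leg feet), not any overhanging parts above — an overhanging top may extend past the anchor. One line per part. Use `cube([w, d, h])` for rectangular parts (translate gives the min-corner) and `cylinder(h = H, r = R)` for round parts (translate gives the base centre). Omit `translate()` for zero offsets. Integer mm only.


translate([514, 656, 0]) cylinder(h = 23, r = 355);


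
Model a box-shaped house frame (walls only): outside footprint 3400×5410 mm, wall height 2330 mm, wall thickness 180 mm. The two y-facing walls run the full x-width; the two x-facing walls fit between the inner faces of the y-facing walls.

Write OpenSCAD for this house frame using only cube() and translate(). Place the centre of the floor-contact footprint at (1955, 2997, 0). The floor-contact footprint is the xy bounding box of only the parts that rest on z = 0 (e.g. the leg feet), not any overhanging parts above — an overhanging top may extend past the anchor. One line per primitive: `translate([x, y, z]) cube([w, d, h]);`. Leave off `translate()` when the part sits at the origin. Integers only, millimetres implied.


translate([255, 292, 0]) cube([3400, 180, 2330]);
translate([255, 5522, 0]) cube([3400, 180, 2330]);
translate([255, 472, 0]) cube([180, 5050, 2330]);
translate([3475, 472, 0]) cube([180, 5050, 2330]);


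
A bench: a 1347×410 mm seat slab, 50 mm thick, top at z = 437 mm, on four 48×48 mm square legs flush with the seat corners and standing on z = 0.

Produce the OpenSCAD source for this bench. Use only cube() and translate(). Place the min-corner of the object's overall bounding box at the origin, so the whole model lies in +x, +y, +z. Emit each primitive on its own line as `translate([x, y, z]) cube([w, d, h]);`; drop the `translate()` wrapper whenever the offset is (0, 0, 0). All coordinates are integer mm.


translate([0, 0, 387]) cube([1347, 410, 50]);
cube([48, 48, 387]);
translate([0, 362, 0]) cube([48, 48, 387]);
translate([1299, 0, 0]) cube([48, 48, 387]);
translate([1299, 362, 0]) cube([48, 48, 387]);


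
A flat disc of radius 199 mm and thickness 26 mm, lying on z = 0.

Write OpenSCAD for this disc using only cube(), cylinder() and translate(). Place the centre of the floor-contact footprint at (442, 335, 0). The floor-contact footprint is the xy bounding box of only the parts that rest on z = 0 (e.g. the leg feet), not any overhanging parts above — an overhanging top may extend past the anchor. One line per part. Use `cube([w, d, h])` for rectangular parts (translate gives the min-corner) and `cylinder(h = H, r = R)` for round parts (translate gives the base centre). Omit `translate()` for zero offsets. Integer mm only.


translate([442, 335, 0]) cylinder(h = 26, r = 199);


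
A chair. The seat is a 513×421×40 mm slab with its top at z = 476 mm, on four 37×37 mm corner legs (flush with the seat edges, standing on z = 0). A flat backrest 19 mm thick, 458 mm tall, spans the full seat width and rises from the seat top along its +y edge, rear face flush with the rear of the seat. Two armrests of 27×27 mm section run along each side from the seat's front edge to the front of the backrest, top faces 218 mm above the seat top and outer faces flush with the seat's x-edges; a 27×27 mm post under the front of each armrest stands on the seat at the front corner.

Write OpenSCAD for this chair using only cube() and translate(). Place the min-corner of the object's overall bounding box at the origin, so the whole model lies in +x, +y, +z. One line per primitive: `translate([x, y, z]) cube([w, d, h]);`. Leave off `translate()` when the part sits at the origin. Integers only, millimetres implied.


translate([0, 0, 436]) cube([513, 421, 40]);
cube([37, 37, 436]);
translate([476, 0, 0]) cube([37, 37, 436]);
translate([0, 384, 0]) cube([37, 37, 436]);
translate([476, 384, 0]) cube([37, 37, 436]);
translate([0, 402, 476]) cube([513, 19, 458]);
translate([0, 0, 667]) cube([27, 402, 27]);
translate([486, 0, 667]) cube([27, 402, 27]);
translate([0, 0, 476]) cube([27, 27, 191]);
translate([486, 0, 476]) cube([27, 27, 191]);


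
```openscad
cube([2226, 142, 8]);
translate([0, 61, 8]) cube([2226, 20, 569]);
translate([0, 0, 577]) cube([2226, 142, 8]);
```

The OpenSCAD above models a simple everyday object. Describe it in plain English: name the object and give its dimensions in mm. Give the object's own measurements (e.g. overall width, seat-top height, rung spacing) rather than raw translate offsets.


An I-beam lying along x, 2226 mm long. Overall section height 585 mm. Two flanges 142 mm wide (y) and 8 mm thick, one on the floor and one at the top; a web 20 mm thick runs between them, centred on the flange width.


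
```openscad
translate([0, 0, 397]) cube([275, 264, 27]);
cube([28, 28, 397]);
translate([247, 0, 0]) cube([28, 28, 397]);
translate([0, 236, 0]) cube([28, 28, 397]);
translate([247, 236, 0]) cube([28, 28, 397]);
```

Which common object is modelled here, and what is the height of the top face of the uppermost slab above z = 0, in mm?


A stool. The seat height is 424 mm.

A 275×264×27 slab at z = 397 on four corner posts — a stool. The seat top is 397 + 27 = 424 mm.


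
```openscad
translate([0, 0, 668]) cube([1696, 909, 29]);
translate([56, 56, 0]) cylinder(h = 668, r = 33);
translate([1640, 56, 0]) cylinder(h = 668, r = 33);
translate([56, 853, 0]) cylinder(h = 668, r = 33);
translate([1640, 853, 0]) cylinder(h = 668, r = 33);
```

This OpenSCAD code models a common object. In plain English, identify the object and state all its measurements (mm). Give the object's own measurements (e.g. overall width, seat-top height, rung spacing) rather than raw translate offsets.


A rectangular dining table. The top is 1696×909×29 mm with its upper surface at z = 697 mm. It stands on four round legs of 66 mm diameter, each leg's bounding box inset 23 mm from the nearest pair of top edges, running from the floor to the underside of the top.


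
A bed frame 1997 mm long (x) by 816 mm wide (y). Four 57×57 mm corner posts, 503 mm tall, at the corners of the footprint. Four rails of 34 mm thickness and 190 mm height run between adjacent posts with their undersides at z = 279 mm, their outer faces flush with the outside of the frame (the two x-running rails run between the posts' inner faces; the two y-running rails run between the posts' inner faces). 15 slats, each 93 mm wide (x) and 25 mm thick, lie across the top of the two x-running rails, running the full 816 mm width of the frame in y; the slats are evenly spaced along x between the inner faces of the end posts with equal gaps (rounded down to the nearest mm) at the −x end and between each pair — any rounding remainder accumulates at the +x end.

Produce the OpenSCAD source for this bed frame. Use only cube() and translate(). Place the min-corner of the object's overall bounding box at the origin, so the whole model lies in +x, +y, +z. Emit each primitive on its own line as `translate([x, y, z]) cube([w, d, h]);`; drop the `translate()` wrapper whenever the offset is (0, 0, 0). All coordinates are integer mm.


cube([57, 57, 503]);
translate([0, 759, 0]) cube([57, 57, 503]);
translate([1940, 0, 0]) cube([57, 57, 503]);
translate([1940, 759, 0]) cube([57, 57, 503]);
translate([57, 0, 279]) cube([1883, 34, 190]);
translate([57, 782, 279]) cube([1883, 34, 190]);
translate([0, 57, 279]) cube([34, 702, 190]);
translate([1963, 57, 279]) cube([34, 702, 190]);
translate([87, 0, 469]) cube([93, 816, 25]);
translate([210, 0, 469]) cube([93, 816, 25]);
translate([333, 0, 469]) cube([93, 816, 25]);
translate([456, 0, 469]) cube([93, 816, 25]);
translate([579, 0, 469]) cube([93, 816, 25]);
translate([702, 0, 469]) cube([93, 816, 25]);
translate([825, 0, 469]) cube([93, 816, 25]);
translate([948, 0, 469]) cube([93, 816, 25]);
translate([1071, 0, 469]) cube([93, 816, 25]);
translate([1194, 0, 469]) cube([93, 816, 25]);
translate([1317, 0, 469]) cube([93, 816, 25]);
translate([1440, 0, 469]) cube([93, 816, 25]);
translate([1563, 0, 469]) cube([93, 816, 25]);
translate([1686, 0, 469]) cube([93, 816, 25]);
translate([1809, 0, 469]) cube([93, 816, 25]);


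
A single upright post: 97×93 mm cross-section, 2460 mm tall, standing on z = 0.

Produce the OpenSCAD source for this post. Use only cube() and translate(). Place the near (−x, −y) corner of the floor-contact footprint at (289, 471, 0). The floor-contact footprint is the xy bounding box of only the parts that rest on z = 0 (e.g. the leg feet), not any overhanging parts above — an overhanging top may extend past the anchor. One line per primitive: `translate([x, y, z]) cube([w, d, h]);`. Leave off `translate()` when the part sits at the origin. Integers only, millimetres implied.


translate([289, 471, 0]) cube([97, 93, 2460]);


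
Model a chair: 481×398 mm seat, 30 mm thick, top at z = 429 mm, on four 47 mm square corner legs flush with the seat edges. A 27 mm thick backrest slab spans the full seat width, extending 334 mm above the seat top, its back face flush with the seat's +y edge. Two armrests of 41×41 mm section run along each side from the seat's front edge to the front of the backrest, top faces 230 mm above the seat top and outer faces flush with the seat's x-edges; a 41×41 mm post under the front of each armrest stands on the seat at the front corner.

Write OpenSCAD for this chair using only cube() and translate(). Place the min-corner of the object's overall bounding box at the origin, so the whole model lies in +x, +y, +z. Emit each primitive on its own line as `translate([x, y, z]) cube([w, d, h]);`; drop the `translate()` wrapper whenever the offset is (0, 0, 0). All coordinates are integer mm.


// leg_h = 429 - 30 = 399
// arm post h = 230 - 41 = 189
translate([0, 0, 399]) cube([481, 398, 30]);
cube([47, 47, 399]);
translate([434, 0, 0]) cube([47, 47, 399]);
translate([0, 351, 0]) cube([47, 47, 399]);
translate([434, 351, 0]) cube([47, 47, 399]);
translate([0, 371, 429]) cube([481, 27, 334]);
translate([0, 0, 618]) cube([41, 371, 41]);
translate([440, 0, 618]) cube([41, 371, 41]);
translate([0, 0, 429]) cube([41, 41, 189]);
translate([440, 0, 429]) cube([41, 41, 189]);
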